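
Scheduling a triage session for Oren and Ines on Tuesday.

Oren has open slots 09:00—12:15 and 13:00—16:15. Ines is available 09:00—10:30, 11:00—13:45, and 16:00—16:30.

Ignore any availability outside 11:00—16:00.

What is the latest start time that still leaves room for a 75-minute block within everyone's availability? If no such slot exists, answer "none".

11:00

Oren ∩ Ines: 09:00–10:30, 11:00–12:15, 13:00–13:45, 16:00–16:15.
Restricted to 11:00–16:00: 11:00–12:15, 13:00–13:45.
Windows ≥ 75 min: 11:00–12:15.
Latest start in the last window 11:00–12:15 is 12:15 − 75 min = 11:00.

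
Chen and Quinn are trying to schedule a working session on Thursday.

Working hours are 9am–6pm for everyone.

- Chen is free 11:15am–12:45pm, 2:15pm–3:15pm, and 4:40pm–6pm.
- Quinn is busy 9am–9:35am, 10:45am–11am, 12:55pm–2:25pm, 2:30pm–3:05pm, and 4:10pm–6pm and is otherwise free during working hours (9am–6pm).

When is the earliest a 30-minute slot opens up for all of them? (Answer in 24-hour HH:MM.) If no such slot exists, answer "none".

Quinn free within 09:00–18:00: 09:35–10:45, 11:00–12:55, 14:25–14:30, 15:05–16:10.
Chen ∩ Quinn: 11:15–12:45, 14:25–14:30, 15:05–15:15.
Windows ≥ 30 min: 11:15–12:45.
Earliest such window starts at 11:15.

11:15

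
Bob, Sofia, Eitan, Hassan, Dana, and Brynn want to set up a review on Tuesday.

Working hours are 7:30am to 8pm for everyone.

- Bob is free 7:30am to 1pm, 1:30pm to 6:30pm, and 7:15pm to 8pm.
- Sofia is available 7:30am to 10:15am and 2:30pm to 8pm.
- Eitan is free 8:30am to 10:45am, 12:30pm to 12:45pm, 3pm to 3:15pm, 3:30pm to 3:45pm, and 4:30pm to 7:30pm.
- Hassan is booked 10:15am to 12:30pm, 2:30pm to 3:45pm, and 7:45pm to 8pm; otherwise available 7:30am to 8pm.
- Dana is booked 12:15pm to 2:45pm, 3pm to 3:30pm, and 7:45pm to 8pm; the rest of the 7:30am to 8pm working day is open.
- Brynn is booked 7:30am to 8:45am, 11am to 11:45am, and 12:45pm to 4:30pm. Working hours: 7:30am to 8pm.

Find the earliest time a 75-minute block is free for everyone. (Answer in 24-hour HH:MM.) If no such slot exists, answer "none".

Hassan free within 07:30–20:00: 07:30–10:15, 12:30–14:30, 15:45–19:45.
Dana free within 07:30–20:00: 07:30–12:15, 14:45–15:00, 15:30–19:45.
Brynn free within 07:30–20:00: 08:45–11:00, 11:45–12:45, 16:30–20:00.
Bob ∩ Sofia: 07:30–10:15, 14:30–18:30, 19:15–20:00.
Bob ∩ Sofia ∩ Eitan: 08:30–10:15, 15:00–15:15, 15:30–15:45, 16:30–18:30, 19:15–19:30.
Bob ∩ Sofia ∩ Eitan ∩ Hassan: 08:30–10:15, 16:30–18:30, 19:15–19:30.
Bob ∩ Sofia ∩ Eitan ∩ Hassan ∩ Dana: 08:30–10:15, 16:30–18:30, 19:15–19:30.
Bob ∩ Sofia ∩ Eitan ∩ Hassan ∩ Dana ∩ Brynn: 08:45–10:15, 16:30–18:30, 19:15–19:30.
Windows ≥ 75 min: 08:45–10:15, 16:30–18:30.
Earliest such window starts at 08:45.

08:45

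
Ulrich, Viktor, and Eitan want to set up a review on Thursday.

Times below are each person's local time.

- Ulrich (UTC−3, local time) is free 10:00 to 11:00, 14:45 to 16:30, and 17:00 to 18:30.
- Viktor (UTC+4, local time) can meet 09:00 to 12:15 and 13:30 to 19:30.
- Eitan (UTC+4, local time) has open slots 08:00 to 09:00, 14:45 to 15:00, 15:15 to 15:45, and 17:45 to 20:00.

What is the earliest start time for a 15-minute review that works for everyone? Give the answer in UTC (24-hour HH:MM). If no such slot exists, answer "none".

13:45

Ulrich → UTC: 13:00–14:00, 17:45–19:30, 20:00–21:30.
Viktor → UTC: 05:00–08:15, 09:30–15:30.
Eitan → UTC: 04:00–05:00, 10:45–11:00, 11:15–11:45, 13:45–16:00.
Ulrich ∩ Viktor: 13:00–14:00.
Ulrich ∩ Viktor ∩ Eitan: 13:45–14:00.
Windows ≥ 15 min: 13:45–14:00.
Earliest such window starts at 13:45.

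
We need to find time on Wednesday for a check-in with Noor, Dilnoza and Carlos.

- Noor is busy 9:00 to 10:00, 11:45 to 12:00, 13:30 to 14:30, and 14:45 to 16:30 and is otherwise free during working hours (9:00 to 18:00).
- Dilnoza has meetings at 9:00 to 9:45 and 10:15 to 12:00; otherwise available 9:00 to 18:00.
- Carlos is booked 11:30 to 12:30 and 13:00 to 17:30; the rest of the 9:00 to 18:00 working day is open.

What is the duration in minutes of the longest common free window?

Noor free within 09:00–18:00: 10:00–11:45, 12:00–13:30, 14:30–14:45, 16:30–18:00.
Dilnoza free within 09:00–18:00: 09:45–10:15, 12:00–18:00.
Carlos free within 09:00–18:00: 09:00–11:30, 12:30–13:00, 17:30–18:00.
Noor ∩ Dilnoza: 10:00–10:15, 12:00–13:30, 14:30–14:45, 16:30–18:00.
Noor ∩ Dilnoza ∩ Carlos: 10:00–10:15, 12:30–13:00, 17:30–18:00.
Common window lengths: 15, 30, 30 min; longest is 30.

30 minutes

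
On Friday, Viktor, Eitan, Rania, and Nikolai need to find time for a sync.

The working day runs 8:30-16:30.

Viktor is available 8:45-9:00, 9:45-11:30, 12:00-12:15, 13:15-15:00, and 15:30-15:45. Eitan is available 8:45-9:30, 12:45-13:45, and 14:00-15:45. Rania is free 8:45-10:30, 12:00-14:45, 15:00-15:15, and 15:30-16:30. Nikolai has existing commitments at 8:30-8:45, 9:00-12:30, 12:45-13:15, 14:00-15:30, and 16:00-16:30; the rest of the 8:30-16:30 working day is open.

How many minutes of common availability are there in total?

60 minutes

Nikolai free within 08:30–16:30: 08:45–09:00, 12:30–12:45, 13:15–14:00, 15:30–16:00.
Viktor ∩ Eitan: 08:45–09:00, 13:15–13:45, 14:00–15:00, 15:30–15:45.
Viktor ∩ Eitan ∩ Rania: 08:45–09:00, 13:15–13:45, 14:00–14:45, 15:30–15:45.
Viktor ∩ Eitan ∩ Rania ∩ Nikolai: 08:45–09:00, 13:15–13:45, 15:30–15:45.
Total common minutes: 15 + 30 + 15 = 60.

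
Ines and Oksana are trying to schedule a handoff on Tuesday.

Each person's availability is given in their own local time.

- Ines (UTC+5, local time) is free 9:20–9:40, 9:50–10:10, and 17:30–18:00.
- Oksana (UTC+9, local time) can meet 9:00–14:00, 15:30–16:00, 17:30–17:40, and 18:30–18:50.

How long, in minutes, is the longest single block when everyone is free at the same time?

20 minutes

Ines → UTC: 04:20–04:40, 04:50–05:10, 12:30–13:00.
Oksana → UTC: 00:00–05:00, 06:30–07:00, 08:30–08:40, 09:30–09:50.
Ines ∩ Oksana: 04:20–04:40, 04:50–05:00.
Common window lengths: 20, 10 min; longest is 20.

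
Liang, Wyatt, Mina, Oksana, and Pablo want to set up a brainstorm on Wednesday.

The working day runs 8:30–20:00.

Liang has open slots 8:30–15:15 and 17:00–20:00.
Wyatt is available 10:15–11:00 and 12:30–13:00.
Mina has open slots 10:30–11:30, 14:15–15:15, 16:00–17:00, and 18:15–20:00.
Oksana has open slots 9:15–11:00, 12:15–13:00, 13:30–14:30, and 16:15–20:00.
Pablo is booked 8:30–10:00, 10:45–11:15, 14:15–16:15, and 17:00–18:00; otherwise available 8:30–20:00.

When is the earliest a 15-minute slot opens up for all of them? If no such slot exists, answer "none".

Pablo free within 08:30–20:00: 10:00–10:45, 11:15–14:15, 16:15–17:00, 18:00–20:00.
Liang ∩ Wyatt: 10:15–11:00, 12:30–13:00.
Liang ∩ Wyatt ∩ Mina: 10:30–11:00.
Liang ∩ Wyatt ∩ Mina ∩ Oksana: 10:30–11:00.
Liang ∩ Wyatt ∩ Mina ∩ Oksana ∩ Pablo: 10:30–10:45.
Windows ≥ 15 min: 10:30–10:45.
Earliest such window starts at 10:30.

10:30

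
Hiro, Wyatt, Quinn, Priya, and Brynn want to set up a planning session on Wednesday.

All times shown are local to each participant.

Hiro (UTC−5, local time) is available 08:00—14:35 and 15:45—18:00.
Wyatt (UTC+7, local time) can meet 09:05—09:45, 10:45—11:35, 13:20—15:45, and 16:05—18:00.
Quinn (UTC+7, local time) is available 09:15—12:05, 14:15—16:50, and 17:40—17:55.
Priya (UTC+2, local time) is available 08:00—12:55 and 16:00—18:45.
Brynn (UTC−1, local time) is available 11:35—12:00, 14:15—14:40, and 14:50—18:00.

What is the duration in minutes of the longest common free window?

0 minutes

Hiro → UTC: 13:00–19:35, 20:45–23:00.
Wyatt → UTC: 02:05–02:45, 03:45–04:35, 06:20–08:45, 09:05–11:00.
Quinn → UTC: 02:15–05:05, 07:15–09:50, 10:40–10:55.
Priya → UTC: 06:00–10:55, 14:00–16:45.
Brynn → UTC: 12:35–13:00, 15:15–15:40, 15:50–19:00.
Hiro ∩ Wyatt: (none).
Hiro ∩ Wyatt ∩ Quinn: (none).
Hiro ∩ Wyatt ∩ Quinn ∩ Priya: (none).
Hiro ∩ Wyatt ∩ Quinn ∩ Priya ∩ Brynn: (none).
No common window.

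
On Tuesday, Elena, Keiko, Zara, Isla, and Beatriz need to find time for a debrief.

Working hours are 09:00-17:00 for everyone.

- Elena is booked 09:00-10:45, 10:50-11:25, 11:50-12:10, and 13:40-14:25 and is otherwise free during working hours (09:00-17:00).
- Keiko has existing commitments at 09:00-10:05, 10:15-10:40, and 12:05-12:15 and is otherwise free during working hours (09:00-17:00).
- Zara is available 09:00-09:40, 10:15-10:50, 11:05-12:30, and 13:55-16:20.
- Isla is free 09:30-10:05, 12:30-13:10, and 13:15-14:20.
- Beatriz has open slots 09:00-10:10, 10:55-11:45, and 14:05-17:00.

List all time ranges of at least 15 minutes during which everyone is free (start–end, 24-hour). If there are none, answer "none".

none

Elena free within 09:00–17:00: 10:45–10:50, 11:25–11:50, 12:10–13:40, 14:25–17:00.
Keiko free within 09:00–17:00: 10:05–10:15, 10:40–12:05, 12:15–17:00.
Elena ∩ Keiko: 10:45–10:50, 11:25–11:50, 12:15–13:40, 14:25–17:00.
Elena ∩ Keiko ∩ Zara: 10:45–10:50, 11:25–11:50, 12:15–12:30, 14:25–16:20.
Elena ∩ Keiko ∩ Zara ∩ Isla: (none).
Elena ∩ Keiko ∩ Zara ∩ Isla ∩ Beatriz: (none).
Windows ≥ 15 min: (none).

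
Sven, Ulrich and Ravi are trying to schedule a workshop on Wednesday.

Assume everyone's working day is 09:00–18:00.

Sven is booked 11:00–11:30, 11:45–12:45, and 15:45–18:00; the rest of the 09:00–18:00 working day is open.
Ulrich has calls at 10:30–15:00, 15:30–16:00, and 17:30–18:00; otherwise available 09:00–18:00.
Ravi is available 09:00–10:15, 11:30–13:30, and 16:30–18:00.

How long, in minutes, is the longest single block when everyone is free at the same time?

Sven free within 09:00–18:00: 09:00–11:00, 11:30–11:45, 12:45–15:45.
Ulrich free within 09:00–18:00: 09:00–10:30, 15:00–15:30, 16:00–17:30.
Sven ∩ Ulrich: 09:00–10:30, 15:00–15:30.
Sven ∩ Ulrich ∩ Ravi: 09:00–10:15.
Single common window of 75 minutes.

75 minutes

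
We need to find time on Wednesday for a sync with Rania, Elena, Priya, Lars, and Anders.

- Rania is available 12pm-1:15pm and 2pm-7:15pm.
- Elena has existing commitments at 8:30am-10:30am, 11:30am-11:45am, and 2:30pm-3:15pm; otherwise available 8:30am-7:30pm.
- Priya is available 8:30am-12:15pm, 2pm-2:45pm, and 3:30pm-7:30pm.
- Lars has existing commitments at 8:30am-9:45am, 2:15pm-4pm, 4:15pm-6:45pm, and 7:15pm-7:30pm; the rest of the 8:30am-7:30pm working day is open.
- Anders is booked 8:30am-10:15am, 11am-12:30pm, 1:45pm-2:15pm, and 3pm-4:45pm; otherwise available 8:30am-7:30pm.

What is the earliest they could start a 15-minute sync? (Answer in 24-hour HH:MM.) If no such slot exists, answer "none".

18:45

Elena free within 08:30–19:30: 10:30–11:30, 11:45–14:30, 15:15–19:30.
Lars free within 08:30–19:30: 09:45–14:15, 16:00–16:15, 18:45–19:15.
Anders free within 08:30–19:30: 10:15–11:00, 12:30–13:45, 14:15–15:00, 16:45–19:30.
Rania ∩ Elena: 12:00–13:15, 14:00–14:30, 15:15–19:15.
Rania ∩ Elena ∩ Priya: 12:00–12:15, 14:00–14:30, 15:30–19:15.
Rania ∩ Elena ∩ Priya ∩ Lars: 12:00–12:15, 14:00–14:15, 16:00–16:15, 18:45–19:15.
Rania ∩ Elena ∩ Priya ∩ Lars ∩ Anders: 18:45–19:15.
Windows ≥ 15 min: 18:45–19:15.
Earliest such window starts at 18:45.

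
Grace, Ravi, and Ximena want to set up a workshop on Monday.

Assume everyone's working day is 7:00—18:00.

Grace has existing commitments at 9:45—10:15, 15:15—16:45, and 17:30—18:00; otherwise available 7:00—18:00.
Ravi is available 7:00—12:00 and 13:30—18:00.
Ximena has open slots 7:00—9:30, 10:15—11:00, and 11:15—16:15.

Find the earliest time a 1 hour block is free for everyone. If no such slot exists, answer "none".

07:00

Grace free within 07:00–18:00: 07:00–09:45, 10:15–15:15, 16:45–17:30.
Grace ∩ Ravi: 07:00–09:45, 10:15–12:00, 13:30–15:15, 16:45–17:30.
Grace ∩ Ravi ∩ Ximena: 07:00–09:30, 10:15–11:00, 11:15–12:00, 13:30–15:15.
Windows ≥ 60 min: 07:00–09:30, 13:30–15:15.
Earliest such window starts at 07:00.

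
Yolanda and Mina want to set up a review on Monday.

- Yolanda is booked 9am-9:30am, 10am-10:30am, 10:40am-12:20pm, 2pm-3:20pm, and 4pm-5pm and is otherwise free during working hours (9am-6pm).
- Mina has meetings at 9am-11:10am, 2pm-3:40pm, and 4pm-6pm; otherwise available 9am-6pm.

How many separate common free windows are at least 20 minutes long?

2

Yolanda free within 09:00–18:00: 09:30–10:00, 10:30–10:40, 12:20–14:00, 15:20–16:00, 17:00–18:00.
Mina free within 09:00–18:00: 11:10–14:00, 15:40–16:00.
Yolanda ∩ Mina: 12:20–14:00, 15:40–16:00.
Windows ≥ 20 min: 12:20–14:00, 15:40–16:00.
That's 2 windows.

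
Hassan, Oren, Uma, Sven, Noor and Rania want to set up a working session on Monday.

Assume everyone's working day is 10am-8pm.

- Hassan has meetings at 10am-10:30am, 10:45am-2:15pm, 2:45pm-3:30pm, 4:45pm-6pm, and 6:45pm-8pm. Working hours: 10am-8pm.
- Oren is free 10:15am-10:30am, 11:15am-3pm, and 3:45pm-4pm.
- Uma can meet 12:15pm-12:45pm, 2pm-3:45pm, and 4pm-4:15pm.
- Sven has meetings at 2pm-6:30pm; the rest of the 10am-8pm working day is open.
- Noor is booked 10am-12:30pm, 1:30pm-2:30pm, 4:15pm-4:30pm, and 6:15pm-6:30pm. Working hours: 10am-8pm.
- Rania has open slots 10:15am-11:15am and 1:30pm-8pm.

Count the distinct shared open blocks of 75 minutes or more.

0

Hassan free within 10:00–20:00: 10:30–10:45, 14:15–14:45, 15:30–16:45, 18:00–18:45.
Sven free within 10:00–20:00: 10:00–14:00, 18:30–20:00.
Noor free within 10:00–20:00: 12:30–13:30, 14:30–16:15, 16:30–18:15, 18:30–20:00.
Hassan ∩ Oren: 14:15–14:45, 15:45–16:00.
Hassan ∩ Oren ∩ Uma: 14:15–14:45.
Hassan ∩ Oren ∩ Uma ∩ Sven: (none).
Hassan ∩ Oren ∩ Uma ∩ Sven ∩ Noor: (none).
Hassan ∩ Oren ∩ Uma ∩ Sven ∩ Noor ∩ Rania: (none).
Windows ≥ 75 min: (none).
That's 0 windows.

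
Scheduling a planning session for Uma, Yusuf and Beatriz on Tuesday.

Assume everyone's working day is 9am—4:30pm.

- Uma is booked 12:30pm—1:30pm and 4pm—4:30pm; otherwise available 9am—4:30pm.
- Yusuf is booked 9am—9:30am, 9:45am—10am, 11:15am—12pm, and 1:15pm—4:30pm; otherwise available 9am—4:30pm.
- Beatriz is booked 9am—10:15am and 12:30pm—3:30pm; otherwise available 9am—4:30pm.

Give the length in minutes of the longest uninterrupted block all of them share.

60 minutes

Uma free within 09:00–16:30: 09:00–12:30, 13:30–16:00.
Yusuf free within 09:00–16:30: 09:30–09:45, 10:00–11:15, 12:00–13:15.
Beatriz free within 09:00–16:30: 10:15–12:30, 15:30–16:30.
Uma ∩ Yusuf: 09:30–09:45, 10:00–11:15, 12:00–12:30.
Uma ∩ Yusuf ∩ Beatriz: 10:15–11:15, 12:00–12:30.
Common window lengths: 60, 30 min; longest is 60.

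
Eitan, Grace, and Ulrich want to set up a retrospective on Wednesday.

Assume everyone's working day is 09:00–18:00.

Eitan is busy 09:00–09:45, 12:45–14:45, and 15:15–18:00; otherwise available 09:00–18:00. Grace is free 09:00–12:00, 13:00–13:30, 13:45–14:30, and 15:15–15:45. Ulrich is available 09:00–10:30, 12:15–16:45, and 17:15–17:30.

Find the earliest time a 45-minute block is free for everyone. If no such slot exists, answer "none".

09:45

Eitan free within 09:00–18:00: 09:45–12:45, 14:45–15:15.
Eitan ∩ Grace: 09:45–12:00.
Eitan ∩ Grace ∩ Ulrich: 09:45–10:30.
Windows ≥ 45 min: 09:45–10:30.
Earliest such window starts at 09:45.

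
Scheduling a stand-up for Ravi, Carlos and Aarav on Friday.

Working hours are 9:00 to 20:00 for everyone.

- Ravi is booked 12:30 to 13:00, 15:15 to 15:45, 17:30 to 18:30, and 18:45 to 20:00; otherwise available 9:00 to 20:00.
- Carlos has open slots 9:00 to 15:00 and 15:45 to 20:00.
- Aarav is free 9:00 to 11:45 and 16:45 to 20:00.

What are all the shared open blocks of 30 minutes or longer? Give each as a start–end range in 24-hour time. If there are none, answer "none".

09:00–11:45, 16:45–17:30

Ravi free within 09:00–20:00: 09:00–12:30, 13:00–15:15, 15:45–17:30, 18:30–18:45.
Ravi ∩ Carlos: 09:00–12:30, 13:00–15:00, 15:45–17:30, 18:30–18:45.
Ravi ∩ Carlos ∩ Aarav: 09:00–11:45, 16:45–17:30, 18:30–18:45.
Windows ≥ 30 min: 09:00–11:45, 16:45–17:30.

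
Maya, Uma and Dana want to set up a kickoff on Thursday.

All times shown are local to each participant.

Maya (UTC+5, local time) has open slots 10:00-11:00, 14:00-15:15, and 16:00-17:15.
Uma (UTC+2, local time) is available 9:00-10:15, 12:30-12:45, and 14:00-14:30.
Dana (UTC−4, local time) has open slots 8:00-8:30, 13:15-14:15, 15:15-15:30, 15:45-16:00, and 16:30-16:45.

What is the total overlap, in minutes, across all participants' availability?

15 minutes

Maya → UTC: 05:00–06:00, 09:00–10:15, 11:00–12:15.
Uma → UTC: 07:00–08:15, 10:30–10:45, 12:00–12:30.
Dana → UTC: 12:00–12:30, 17:15–18:15, 19:15–19:30, 19:45–20:00, 20:30–20:45.
Maya ∩ Uma: 12:00–12:15.
Maya ∩ Uma ∩ Dana: 12:00–12:15.
Total common minutes: 15.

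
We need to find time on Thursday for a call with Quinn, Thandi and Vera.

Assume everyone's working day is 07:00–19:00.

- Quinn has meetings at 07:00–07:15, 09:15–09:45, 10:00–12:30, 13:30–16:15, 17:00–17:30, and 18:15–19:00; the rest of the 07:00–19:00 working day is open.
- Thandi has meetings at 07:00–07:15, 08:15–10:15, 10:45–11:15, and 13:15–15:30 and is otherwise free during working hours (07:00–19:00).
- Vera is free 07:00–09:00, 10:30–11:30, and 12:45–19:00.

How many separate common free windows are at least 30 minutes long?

4

Quinn free within 07:00–19:00: 07:15–09:15, 09:45–10:00, 12:30–13:30, 16:15–17:00, 17:30–18:15.
Thandi free within 07:00–19:00: 07:15–08:15, 10:15–10:45, 11:15–13:15, 15:30–19:00.
Quinn ∩ Thandi: 07:15–08:15, 12:30–13:15, 16:15–17:00, 17:30–18:15.
Quinn ∩ Thandi ∩ Vera: 07:15–08:15, 12:45–13:15, 16:15–17:00, 17:30–18:15.
Windows ≥ 30 min: 07:15–08:15, 12:45–13:15, 16:15–17:00, 17:30–18:15.
That's 4 windows.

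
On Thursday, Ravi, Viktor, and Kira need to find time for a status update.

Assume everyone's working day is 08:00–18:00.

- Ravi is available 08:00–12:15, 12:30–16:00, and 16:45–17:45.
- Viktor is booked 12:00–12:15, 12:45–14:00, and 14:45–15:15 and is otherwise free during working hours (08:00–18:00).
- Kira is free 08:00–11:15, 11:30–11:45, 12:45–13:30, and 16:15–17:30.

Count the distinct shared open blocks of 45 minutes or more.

Viktor free within 08:00–18:00: 08:00–12:00, 12:15–12:45, 14:00–14:45, 15:15–18:00.
Ravi ∩ Viktor: 08:00–12:00, 12:30–12:45, 14:00–14:45, 15:15–16:00, 16:45–17:45.
Ravi ∩ Viktor ∩ Kira: 08:00–11:15, 11:30–11:45, 16:45–17:30.
Windows ≥ 45 min: 08:00–11:15, 16:45–17:30.
That's 2 windows.

2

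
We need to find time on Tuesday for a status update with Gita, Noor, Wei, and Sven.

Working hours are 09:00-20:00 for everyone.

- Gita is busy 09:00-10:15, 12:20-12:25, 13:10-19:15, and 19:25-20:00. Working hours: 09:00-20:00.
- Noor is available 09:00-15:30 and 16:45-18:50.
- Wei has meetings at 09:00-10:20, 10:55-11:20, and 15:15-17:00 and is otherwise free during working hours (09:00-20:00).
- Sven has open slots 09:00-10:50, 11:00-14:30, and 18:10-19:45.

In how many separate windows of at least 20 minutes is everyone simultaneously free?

3

Gita free within 09:00–20:00: 10:15–12:20, 12:25–13:10, 19:15–19:25.
Wei free within 09:00–20:00: 10:20–10:55, 11:20–15:15, 17:00–20:00.
Gita ∩ Noor: 10:15–12:20, 12:25–13:10.
Gita ∩ Noor ∩ Wei: 10:20–10:55, 11:20–12:20, 12:25–13:10.
Gita ∩ Noor ∩ Wei ∩ Sven: 10:20–10:50, 11:20–12:20, 12:25–13:10.
Windows ≥ 20 min: 10:20–10:50, 11:20–12:20, 12:25–13:10.
That's 3 windows.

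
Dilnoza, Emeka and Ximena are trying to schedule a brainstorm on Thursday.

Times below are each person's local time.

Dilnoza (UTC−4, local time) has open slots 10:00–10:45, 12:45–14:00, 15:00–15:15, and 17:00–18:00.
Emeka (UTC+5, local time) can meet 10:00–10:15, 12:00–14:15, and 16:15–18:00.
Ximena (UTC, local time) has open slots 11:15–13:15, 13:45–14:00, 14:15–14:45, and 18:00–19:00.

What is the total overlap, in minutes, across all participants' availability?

Dilnoza → UTC: 14:00–14:45, 16:45–18:00, 19:00–19:15, 21:00–22:00.
Emeka → UTC: 05:00–05:15, 07:00–09:15, 11:15–13:00.
Ximena → UTC: 11:15–13:15, 13:45–14:00, 14:15–14:45, 18:00–19:00.
Dilnoza ∩ Emeka: (none).
Dilnoza ∩ Emeka ∩ Ximena: (none).
Total common minutes: 0.

0 minutes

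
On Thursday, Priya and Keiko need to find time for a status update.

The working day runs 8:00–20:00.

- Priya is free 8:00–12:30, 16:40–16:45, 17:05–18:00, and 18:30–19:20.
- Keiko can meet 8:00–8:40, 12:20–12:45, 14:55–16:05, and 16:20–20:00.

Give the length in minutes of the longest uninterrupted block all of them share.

55 minutes

Priya ∩ Keiko: 08:00–08:40, 12:20–12:30, 16:40–16:45, 17:05–18:00, 18:30–19:20.
Common window lengths: 40, 10, 5, 55, 50 min; longest is 55.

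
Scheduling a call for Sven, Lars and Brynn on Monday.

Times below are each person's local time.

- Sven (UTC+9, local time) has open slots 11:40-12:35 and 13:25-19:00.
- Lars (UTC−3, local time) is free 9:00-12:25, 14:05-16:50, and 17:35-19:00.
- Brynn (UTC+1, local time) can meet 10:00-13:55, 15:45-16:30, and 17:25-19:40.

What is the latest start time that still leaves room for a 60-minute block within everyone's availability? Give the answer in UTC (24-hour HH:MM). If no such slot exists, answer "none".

none

Sven → UTC: 02:40–03:35, 04:25–10:00.
Lars → UTC: 12:00–15:25, 17:05–19:50, 20:35–22:00.
Brynn → UTC: 09:00–12:55, 14:45–15:30, 16:25–18:40.
Sven ∩ Lars: (none).
Sven ∩ Lars ∩ Brynn: (none).
Windows ≥ 60 min: (none).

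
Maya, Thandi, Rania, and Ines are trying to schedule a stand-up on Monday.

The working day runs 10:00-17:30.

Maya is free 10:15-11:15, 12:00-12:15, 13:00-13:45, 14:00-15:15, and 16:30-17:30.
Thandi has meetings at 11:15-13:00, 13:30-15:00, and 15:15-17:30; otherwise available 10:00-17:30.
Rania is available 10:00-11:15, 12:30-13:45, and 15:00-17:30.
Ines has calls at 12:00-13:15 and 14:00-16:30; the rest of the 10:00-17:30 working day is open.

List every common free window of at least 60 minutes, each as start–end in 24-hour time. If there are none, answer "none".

10:15–11:15

Thandi free within 10:00–17:30: 10:00–11:15, 13:00–13:30, 15:00–15:15.
Ines free within 10:00–17:30: 10:00–12:00, 13:15–14:00, 16:30–17:30.
Maya ∩ Thandi: 10:15–11:15, 13:00–13:30, 15:00–15:15.
Maya ∩ Thandi ∩ Rania: 10:15–11:15, 13:00–13:30, 15:00–15:15.
Maya ∩ Thandi ∩ Rania ∩ Ines: 10:15–11:15, 13:15–13:30.
Windows ≥ 60 min: 10:15–11:15.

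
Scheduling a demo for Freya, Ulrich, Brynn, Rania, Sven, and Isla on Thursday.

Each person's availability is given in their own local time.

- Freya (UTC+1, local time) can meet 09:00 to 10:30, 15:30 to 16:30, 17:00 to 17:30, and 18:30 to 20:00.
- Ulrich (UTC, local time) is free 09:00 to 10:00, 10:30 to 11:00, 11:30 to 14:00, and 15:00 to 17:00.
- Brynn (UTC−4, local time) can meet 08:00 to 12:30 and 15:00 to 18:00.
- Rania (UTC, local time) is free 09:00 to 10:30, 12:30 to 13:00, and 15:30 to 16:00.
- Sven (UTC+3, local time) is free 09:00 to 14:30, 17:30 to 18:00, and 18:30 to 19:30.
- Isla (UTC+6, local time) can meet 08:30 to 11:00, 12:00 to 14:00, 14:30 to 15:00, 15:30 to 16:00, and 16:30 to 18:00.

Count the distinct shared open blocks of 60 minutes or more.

Freya → UTC: 08:00–09:30, 14:30–15:30, 16:00–16:30, 17:30–19:00.
Ulrich → UTC: 09:00–10:00, 10:30–11:00, 11:30–14:00, 15:00–17:00.
Brynn → UTC: 12:00–16:30, 19:00–22:00.
Rania → UTC: 09:00–10:30, 12:30–13:00, 15:30–16:00.
Sven → UTC: 06:00–11:30, 14:30–15:00, 15:30–16:30.
Isla → UTC: 02:30–05:00, 06:00–08:00, 08:30–09:00, 09:30–10:00, 10:30–12:00.
Freya ∩ Ulrich: 09:00–09:30, 15:00–15:30, 16:00–16:30.
Freya ∩ Ulrich ∩ Brynn: 15:00–15:30, 16:00–16:30.
Freya ∩ Ulrich ∩ Brynn ∩ Rania: (none).
Freya ∩ Ulrich ∩ Brynn ∩ Rania ∩ Sven: (none).
Freya ∩ Ulrich ∩ Brynn ∩ Rania ∩ Sven ∩ Isla: (none).
Windows ≥ 60 min: (none).
That's 0 windows.

0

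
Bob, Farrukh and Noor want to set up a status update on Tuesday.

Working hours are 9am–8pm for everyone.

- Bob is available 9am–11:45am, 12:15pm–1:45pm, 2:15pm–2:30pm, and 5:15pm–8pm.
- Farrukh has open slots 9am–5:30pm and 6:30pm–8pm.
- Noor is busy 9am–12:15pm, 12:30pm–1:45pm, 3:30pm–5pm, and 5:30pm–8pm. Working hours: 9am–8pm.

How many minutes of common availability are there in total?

45 minutes

Noor free within 09:00–20:00: 12:15–12:30, 13:45–15:30, 17:00–17:30.
Bob ∩ Farrukh: 09:00–11:45, 12:15–13:45, 14:15–14:30, 17:15–17:30, 18:30–20:00.
Bob ∩ Farrukh ∩ Noor: 12:15–12:30, 14:15–14:30, 17:15–17:30.
Total common minutes: 15 + 15 + 15 = 45.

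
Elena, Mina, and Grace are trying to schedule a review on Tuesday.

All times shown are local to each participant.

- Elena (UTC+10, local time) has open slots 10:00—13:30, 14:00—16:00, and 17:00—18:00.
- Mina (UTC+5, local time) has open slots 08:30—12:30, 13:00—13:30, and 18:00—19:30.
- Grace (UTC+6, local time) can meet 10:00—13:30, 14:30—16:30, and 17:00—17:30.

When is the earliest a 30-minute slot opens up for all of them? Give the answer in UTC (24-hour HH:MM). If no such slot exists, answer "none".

Elena → UTC: 00:00–03:30, 04:00–06:00, 07:00–08:00.
Mina → UTC: 03:30–07:30, 08:00–08:30, 13:00–14:30.
Grace → UTC: 04:00–07:30, 08:30–10:30, 11:00–11:30.
Elena ∩ Mina: 04:00–06:00, 07:00–07:30.
Elena ∩ Mina ∩ Grace: 04:00–06:00, 07:00–07:30.
Windows ≥ 30 min: 04:00–06:00, 07:00–07:30.
Earliest such window starts at 04:00.

04:00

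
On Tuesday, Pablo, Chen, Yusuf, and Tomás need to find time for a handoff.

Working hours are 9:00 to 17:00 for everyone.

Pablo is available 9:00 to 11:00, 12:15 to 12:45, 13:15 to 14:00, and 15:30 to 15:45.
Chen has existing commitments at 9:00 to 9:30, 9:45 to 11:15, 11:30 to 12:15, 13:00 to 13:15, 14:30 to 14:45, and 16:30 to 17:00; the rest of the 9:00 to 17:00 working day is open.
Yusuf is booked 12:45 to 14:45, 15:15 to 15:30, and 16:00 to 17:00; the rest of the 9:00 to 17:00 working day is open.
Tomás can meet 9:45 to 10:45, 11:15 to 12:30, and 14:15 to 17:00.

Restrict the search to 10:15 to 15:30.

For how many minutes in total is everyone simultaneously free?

Chen free within 09:00–17:00: 09:30–09:45, 11:15–11:30, 12:15–13:00, 13:15–14:30, 14:45–16:30.
Yusuf free within 09:00–17:00: 09:00–12:45, 14:45–15:15, 15:30–16:00.
Pablo ∩ Chen: 09:30–09:45, 12:15–12:45, 13:15–14:00, 15:30–15:45.
Pablo ∩ Chen ∩ Yusuf: 09:30–09:45, 12:15–12:45, 15:30–15:45.
Pablo ∩ Chen ∩ Yusuf ∩ Tomás: 12:15–12:30, 15:30–15:45.
Restricted to 10:15–15:30: 12:15–12:30.
Total common minutes: 15.

15 minutes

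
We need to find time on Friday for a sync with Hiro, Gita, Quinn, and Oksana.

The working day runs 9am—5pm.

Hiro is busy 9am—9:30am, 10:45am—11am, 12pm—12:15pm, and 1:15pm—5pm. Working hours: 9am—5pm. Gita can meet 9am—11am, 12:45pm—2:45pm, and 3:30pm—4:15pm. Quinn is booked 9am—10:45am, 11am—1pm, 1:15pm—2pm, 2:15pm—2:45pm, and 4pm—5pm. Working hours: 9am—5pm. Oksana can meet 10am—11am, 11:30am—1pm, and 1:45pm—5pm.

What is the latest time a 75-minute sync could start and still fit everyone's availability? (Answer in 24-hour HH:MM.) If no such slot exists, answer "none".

none

Hiro free within 09:00–17:00: 09:30–10:45, 11:00–12:00, 12:15–13:15.
Quinn free within 09:00–17:00: 10:45–11:00, 13:00–13:15, 14:00–14:15, 14:45–16:00.
Hiro ∩ Gita: 09:30–10:45, 12:45–13:15.
Hiro ∩ Gita ∩ Quinn: 13:00–13:15.
Hiro ∩ Gita ∩ Quinn ∩ Oksana: (none).
Windows ≥ 75 min: (none).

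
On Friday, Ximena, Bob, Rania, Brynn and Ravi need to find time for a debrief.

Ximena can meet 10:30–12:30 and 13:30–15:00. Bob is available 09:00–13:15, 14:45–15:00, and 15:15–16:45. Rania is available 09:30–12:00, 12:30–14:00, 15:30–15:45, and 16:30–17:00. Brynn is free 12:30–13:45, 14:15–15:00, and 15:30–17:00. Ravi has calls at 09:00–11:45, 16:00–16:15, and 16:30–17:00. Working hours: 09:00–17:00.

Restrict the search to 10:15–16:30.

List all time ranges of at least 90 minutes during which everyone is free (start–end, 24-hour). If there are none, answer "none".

Ravi free within 09:00–17:00: 11:45–16:00, 16:15–16:30.
Ximena ∩ Bob: 10:30–12:30, 14:45–15:00.
Ximena ∩ Bob ∩ Rania: 10:30–12:00.
Ximena ∩ Bob ∩ Rania ∩ Brynn: (none).
Ximena ∩ Bob ∩ Rania ∩ Brynn ∩ Ravi: (none).
Restricted to 10:15–16:30: (none).
Windows ≥ 90 min: (none).

none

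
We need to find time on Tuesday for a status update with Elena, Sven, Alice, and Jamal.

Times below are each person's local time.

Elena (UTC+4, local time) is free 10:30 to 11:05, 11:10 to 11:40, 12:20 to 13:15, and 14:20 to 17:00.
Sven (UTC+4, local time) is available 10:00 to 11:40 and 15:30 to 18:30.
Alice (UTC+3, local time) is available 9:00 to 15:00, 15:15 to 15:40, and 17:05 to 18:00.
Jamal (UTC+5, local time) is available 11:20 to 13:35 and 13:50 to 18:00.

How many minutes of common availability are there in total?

120 minutes

Elena → UTC: 06:30–07:05, 07:10–07:40, 08:20–09:15, 10:20–13:00.
Sven → UTC: 06:00–07:40, 11:30–14:30.
Alice → UTC: 06:00–12:00, 12:15–12:40, 14:05–15:00.
Jamal → UTC: 06:20–08:35, 08:50–13:00.
Elena ∩ Sven: 06:30–07:05, 07:10–07:40, 11:30–13:00.
Elena ∩ Sven ∩ Alice: 06:30–07:05, 07:10–07:40, 11:30–12:00, 12:15–12:40.
Elena ∩ Sven ∩ Alice ∩ Jamal: 06:30–07:05, 07:10–07:40, 11:30–12:00, 12:15–12:40.
Total common minutes: 35 + 30 + 30 + 25 = 120.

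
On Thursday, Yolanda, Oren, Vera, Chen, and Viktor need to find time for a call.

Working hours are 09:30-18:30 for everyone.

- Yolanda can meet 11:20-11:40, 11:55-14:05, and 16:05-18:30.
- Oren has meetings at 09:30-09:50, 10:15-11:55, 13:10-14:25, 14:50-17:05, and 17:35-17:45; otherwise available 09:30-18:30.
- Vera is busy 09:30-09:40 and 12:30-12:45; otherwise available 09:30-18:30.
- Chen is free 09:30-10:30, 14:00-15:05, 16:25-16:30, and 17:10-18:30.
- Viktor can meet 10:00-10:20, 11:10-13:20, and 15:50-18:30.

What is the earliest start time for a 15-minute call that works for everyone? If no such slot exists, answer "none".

Oren free within 09:30–18:30: 09:50–10:15, 11:55–13:10, 14:25–14:50, 17:05–17:35, 17:45–18:30.
Vera free within 09:30–18:30: 09:40–12:30, 12:45–18:30.
Yolanda ∩ Oren: 11:55–13:10, 17:05–17:35, 17:45–18:30.
Yolanda ∩ Oren ∩ Vera: 11:55–12:30, 12:45–13:10, 17:05–17:35, 17:45–18:30.
Yolanda ∩ Oren ∩ Vera ∩ Chen: 17:10–17:35, 17:45–18:30.
Yolanda ∩ Oren ∩ Vera ∩ Chen ∩ Viktor: 17:10–17:35, 17:45–18:30.
Windows ≥ 15 min: 17:10–17:35, 17:45–18:30.
Earliest such window starts at 17:10.

17:10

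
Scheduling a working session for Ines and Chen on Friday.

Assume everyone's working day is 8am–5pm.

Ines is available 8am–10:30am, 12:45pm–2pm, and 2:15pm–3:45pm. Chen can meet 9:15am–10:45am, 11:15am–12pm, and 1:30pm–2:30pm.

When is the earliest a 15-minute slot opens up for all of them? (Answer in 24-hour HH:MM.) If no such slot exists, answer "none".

Ines ∩ Chen: 09:15–10:30, 13:30–14:00, 14:15–14:30.
Windows ≥ 15 min: 09:15–10:30, 13:30–14:00, 14:15–14:30.
Earliest such window starts at 09:15.

09:15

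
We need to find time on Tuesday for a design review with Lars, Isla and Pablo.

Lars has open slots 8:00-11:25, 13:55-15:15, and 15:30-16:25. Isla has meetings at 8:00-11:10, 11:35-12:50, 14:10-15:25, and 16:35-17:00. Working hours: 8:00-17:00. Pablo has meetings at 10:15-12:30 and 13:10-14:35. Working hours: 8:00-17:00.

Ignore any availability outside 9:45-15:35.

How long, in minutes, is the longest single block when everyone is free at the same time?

Isla free within 08:00–17:00: 11:10–11:35, 12:50–14:10, 15:25–16:35.
Pablo free within 08:00–17:00: 08:00–10:15, 12:30–13:10, 14:35–17:00.
Lars ∩ Isla: 11:10–11:25, 13:55–14:10, 15:30–16:25.
Lars ∩ Isla ∩ Pablo: 15:30–16:25.
Restricted to 09:45–15:35: 15:30–15:35.
Single common window of 5 minutes.

5 minutes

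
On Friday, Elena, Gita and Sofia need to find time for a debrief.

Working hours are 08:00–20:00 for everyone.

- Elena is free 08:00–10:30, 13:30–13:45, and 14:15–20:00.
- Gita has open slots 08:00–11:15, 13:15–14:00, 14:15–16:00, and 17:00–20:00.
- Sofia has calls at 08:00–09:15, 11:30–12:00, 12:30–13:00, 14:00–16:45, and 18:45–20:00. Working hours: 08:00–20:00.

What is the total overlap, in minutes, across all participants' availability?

Sofia free within 08:00–20:00: 09:15–11:30, 12:00–12:30, 13:00–14:00, 16:45–18:45.
Elena ∩ Gita: 08:00–10:30, 13:30–13:45, 14:15–16:00, 17:00–20:00.
Elena ∩ Gita ∩ Sofia: 09:15–10:30, 13:30–13:45, 17:00–18:45.
Total common minutes: 75 + 15 + 105 = 195.

195 minutes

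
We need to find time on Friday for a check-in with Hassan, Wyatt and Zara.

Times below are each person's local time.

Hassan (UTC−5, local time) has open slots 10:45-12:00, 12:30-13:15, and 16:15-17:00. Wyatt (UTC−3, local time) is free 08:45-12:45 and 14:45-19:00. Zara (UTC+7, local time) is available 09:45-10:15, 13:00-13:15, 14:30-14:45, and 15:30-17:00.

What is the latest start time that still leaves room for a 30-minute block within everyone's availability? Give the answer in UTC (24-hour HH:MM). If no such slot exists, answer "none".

Hassan → UTC: 15:45–17:00, 17:30–18:15, 21:15–22:00.
Wyatt → UTC: 11:45–15:45, 17:45–22:00.
Zara → UTC: 02:45–03:15, 06:00–06:15, 07:30–07:45, 08:30–10:00.
Hassan ∩ Wyatt: 17:45–18:15, 21:15–22:00.
Hassan ∩ Wyatt ∩ Zara: (none).
Windows ≥ 30 min: (none).

none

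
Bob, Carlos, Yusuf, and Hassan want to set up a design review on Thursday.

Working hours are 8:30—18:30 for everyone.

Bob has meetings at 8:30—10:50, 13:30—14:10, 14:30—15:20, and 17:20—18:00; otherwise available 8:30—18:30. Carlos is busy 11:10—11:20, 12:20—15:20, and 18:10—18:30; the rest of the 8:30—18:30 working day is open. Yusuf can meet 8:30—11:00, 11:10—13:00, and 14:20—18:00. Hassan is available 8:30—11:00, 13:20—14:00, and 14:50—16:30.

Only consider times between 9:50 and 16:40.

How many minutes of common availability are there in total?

Bob free within 08:30–18:30: 10:50–13:30, 14:10–14:30, 15:20–17:20, 18:00–18:30.
Carlos free within 08:30–18:30: 08:30–11:10, 11:20–12:20, 15:20–18:10.
Bob ∩ Carlos: 10:50–11:10, 11:20–12:20, 15:20–17:20, 18:00–18:10.
Bob ∩ Carlos ∩ Yusuf: 10:50–11:00, 11:20–12:20, 15:20–17:20.
Bob ∩ Carlos ∩ Yusuf ∩ Hassan: 10:50–11:00, 15:20–16:30.
Restricted to 09:50–16:40: 10:50–11:00, 15:20–16:30.
Total common minutes: 10 + 70 = 80.

80 minutes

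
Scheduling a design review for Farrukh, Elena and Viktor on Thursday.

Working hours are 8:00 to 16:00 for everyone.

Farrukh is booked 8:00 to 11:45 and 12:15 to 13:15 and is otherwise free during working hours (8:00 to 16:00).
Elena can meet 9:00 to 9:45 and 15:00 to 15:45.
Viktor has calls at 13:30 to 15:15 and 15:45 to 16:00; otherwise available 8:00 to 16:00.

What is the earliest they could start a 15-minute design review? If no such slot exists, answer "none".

Farrukh free within 08:00–16:00: 11:45–12:15, 13:15–16:00.
Viktor free within 08:00–16:00: 08:00–13:30, 15:15–15:45.
Farrukh ∩ Elena: 15:00–15:45.
Farrukh ∩ Elena ∩ Viktor: 15:15–15:45.
Windows ≥ 15 min: 15:15–15:45.
Earliest such window starts at 15:15.

15:15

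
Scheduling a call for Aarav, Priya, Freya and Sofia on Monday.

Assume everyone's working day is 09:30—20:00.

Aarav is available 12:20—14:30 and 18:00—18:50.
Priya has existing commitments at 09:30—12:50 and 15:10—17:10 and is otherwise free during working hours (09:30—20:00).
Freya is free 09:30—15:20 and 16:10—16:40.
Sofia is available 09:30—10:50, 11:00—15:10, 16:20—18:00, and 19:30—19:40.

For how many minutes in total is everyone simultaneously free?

Priya free within 09:30–20:00: 12:50–15:10, 17:10–20:00.
Aarav ∩ Priya: 12:50–14:30, 18:00–18:50.
Aarav ∩ Priya ∩ Freya: 12:50–14:30.
Aarav ∩ Priya ∩ Freya ∩ Sofia: 12:50–14:30.
Total common minutes: 100.

100 minutes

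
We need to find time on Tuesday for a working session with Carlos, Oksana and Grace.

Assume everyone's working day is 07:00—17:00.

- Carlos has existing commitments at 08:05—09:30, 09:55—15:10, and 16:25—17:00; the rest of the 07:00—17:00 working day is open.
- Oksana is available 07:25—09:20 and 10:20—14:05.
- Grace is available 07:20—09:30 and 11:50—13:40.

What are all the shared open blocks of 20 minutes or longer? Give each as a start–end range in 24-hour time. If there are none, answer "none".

07:25–08:05

Carlos free within 07:00–17:00: 07:00–08:05, 09:30–09:55, 15:10–16:25.
Carlos ∩ Oksana: 07:25–08:05.
Carlos ∩ Oksana ∩ Grace: 07:25–08:05.
Windows ≥ 20 min: 07:25–08:05.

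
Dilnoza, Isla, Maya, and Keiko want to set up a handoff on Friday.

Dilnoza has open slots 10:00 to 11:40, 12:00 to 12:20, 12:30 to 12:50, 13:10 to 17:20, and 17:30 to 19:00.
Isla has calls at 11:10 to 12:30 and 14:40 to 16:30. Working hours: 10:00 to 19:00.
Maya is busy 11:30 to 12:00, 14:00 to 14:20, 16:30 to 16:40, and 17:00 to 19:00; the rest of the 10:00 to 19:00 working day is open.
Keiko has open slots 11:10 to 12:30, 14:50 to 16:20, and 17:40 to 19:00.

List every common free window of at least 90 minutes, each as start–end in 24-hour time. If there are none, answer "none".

none

Isla free within 10:00–19:00: 10:00–11:10, 12:30–14:40, 16:30–19:00.
Maya free within 10:00–19:00: 10:00–11:30, 12:00–14:00, 14:20–16:30, 16:40–17:00.
Dilnoza ∩ Isla: 10:00–11:10, 12:30–12:50, 13:10–14:40, 16:30–17:20, 17:30–19:00.
Dilnoza ∩ Isla ∩ Maya: 10:00–11:10, 12:30–12:50, 13:10–14:00, 14:20–14:40, 16:40–17:00.
Dilnoza ∩ Isla ∩ Maya ∩ Keiko: (none).
Windows ≥ 90 min: (none).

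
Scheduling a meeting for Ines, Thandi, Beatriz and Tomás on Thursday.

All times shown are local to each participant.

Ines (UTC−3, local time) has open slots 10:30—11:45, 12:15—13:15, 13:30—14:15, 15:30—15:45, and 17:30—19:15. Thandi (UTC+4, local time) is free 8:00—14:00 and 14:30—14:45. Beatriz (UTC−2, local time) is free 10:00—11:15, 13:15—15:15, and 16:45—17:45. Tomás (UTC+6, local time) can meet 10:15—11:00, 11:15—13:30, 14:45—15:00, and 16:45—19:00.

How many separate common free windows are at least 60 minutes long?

0

Ines → UTC: 13:30–14:45, 15:15–16:15, 16:30–17:15, 18:30–18:45, 20:30–22:15.
Thandi → UTC: 04:00–10:00, 10:30–10:45.
Beatriz → UTC: 12:00–13:15, 15:15–17:15, 18:45–19:45.
Tomás → UTC: 04:15–05:00, 05:15–07:30, 08:45–09:00, 10:45–13:00.
Ines ∩ Thandi: (none).
Ines ∩ Thandi ∩ Beatriz: (none).
Ines ∩ Thandi ∩ Beatriz ∩ Tomás: (none).
Windows ≥ 60 min: (none).
That's 0 windows.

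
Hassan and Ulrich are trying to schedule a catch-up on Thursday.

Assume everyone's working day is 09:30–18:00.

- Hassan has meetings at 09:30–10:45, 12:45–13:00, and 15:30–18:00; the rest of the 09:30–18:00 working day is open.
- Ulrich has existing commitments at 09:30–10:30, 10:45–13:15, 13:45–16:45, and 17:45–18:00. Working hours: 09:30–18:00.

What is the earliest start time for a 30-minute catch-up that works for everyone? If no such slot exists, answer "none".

13:15

Hassan free within 09:30–18:00: 10:45–12:45, 13:00–15:30.
Ulrich free within 09:30–18:00: 10:30–10:45, 13:15–13:45, 16:45–17:45.
Hassan ∩ Ulrich: 13:15–13:45.
Windows ≥ 30 min: 13:15–13:45.
Earliest such window starts at 13:15.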